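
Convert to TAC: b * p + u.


Break into single-operator statements:
t1 = b * p
t2 = t1 + u


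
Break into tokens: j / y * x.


Scan left to right, longest-match per lexeme
Tokens: ID(j), OP(/), ID(y), OP(*), ID(x)


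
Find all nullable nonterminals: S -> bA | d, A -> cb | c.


A nonterminal is nullable iff some alternative derives ε (directly, or every symbol in it is nullable)
Nullable: {}


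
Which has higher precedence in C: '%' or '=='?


'%' is multiplicative (level 10); '==' is equality (level 6)
Higher level binds tighter
'%' has higher precedence than '=='


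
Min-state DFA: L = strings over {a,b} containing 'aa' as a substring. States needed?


KMP-style automaton: 2 progress states + 1 absorbing accept = 3
Minimal DFA: 3 states


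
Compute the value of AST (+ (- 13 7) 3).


Evaluate inner: (- 13 7) = 6
Evaluate root: (+ 6 3) = 9
Result: 9


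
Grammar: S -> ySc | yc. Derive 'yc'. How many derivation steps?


Derivation: S => yc
Steps: 1


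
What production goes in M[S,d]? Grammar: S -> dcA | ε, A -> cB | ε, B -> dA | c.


For [S, d]: 'd' ∈ FIRST(dcA)
Entry: S -> dcA


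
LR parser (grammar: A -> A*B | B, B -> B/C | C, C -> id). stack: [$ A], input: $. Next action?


start symbol A on stack, input exhausted
Action: accept


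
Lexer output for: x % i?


Scan left to right, longest-match per lexeme
Tokens: ID(x), OP(%), ID(i)


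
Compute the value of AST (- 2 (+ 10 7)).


Evaluate inner: (+ 10 7) = 17
Evaluate root: (- 2 17) = -15
Result: -15


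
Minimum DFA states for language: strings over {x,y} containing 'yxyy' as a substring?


KMP-style automaton: 4 progress states + 1 absorbing accept = 5
Minimal DFA: 5 states


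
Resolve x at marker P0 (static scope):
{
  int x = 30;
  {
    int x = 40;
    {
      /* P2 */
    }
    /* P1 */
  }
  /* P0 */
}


x declared in the same block as P0
x = 30


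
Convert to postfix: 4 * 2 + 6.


Left to right (same or higher precedence on left)
Postfix: 4 2 * 6 +


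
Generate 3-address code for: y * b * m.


Break into single-operator statements:
t1 = y * b
t2 = t1 * m


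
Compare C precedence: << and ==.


'<<' is shift (level 8); '==' is equality (level 6)
Higher level binds tighter
'<<' has higher precedence than '=='


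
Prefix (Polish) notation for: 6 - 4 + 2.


left-to-right (same/higher precedence on left): tree is (+ (- 6 4) 2)
Prefix: + - 6 4 2


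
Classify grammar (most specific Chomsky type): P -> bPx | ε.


Single nonterminal LHS, but b^n x^n is not regular
Classification: Type 2 (Context-Free)


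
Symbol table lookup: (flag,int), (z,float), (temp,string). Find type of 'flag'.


Lookup 'flag' → type int


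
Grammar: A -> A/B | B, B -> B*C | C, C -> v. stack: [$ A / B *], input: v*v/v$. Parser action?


no handle; shift 'v'
Action: shift


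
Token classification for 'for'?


Pattern: reserved word
Type: KEYWORD


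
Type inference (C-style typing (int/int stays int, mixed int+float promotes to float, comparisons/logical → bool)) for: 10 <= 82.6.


Operand types: int <= float
Rule: comparison yields bool
Result type: bool


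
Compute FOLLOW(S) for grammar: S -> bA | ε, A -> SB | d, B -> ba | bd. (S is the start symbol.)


$ ∈ FOLLOW(S). For each A -> αBβ: add FIRST(β)\{ε} to FOLLOW(B); if β nullable, add FOLLOW(A).
FOLLOW(S) = {$, b}


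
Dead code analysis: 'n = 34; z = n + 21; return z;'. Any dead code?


n is read by z's definition; z is returned
No dead code


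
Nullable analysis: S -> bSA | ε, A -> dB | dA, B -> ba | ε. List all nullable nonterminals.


A nonterminal is nullable iff some alternative derives ε (directly, or every symbol in it is nullable)
Nullable: {B, S}


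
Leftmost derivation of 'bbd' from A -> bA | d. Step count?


Derivation: A => bA => bbA => bbd
Steps: 3


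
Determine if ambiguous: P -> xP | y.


right-linear, alternatives start with distinct terminals 'x' vs 'y': unique leftmost derivation
Unambiguous


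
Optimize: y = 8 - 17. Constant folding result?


8 - 17 = -9 at compile time
Optimized: y = -9


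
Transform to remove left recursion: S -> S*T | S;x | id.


Left-recursive alternatives: S*T, S;x; non-recursive: id
Introduce S': S -> idS', S' -> *TS' | ;xS' | ε


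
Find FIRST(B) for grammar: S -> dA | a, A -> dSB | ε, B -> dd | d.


Per alternative of B: FIRST(dd) = {d}; FIRST(d) = {d}
FIRST(B) = {d}


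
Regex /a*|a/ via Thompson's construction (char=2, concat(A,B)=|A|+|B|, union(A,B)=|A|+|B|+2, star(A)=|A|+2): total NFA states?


Syntax tree has 2 char leaf(s), 1 union(s), 1 star(s)
chars contribute 2×2 = 4; each union adds +2; each star adds +2
Total: 4 + 2 + 2 = 8 states


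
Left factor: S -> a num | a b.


Common prefix: 'a'
Factored: S -> a S', S' -> num | b


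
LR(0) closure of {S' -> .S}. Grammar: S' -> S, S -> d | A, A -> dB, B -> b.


Start: S' -> .S
For each item with dot before a nonterminal B, add B -> .γ for every B-production
Closure: [S' -> .S, S -> .d, S -> .A, A -> .dB]


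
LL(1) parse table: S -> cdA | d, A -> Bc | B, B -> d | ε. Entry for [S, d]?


For [S, d]: 'd' ∈ FIRST(d)
Entry: S -> d


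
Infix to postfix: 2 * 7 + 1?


Left to right (same or higher precedence on left)
Postfix: 2 7 * 1 +


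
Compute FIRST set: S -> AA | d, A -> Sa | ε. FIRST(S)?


Per alternative of S: FIRST(AA) = {a, d, ε}; FIRST(d) = {d}
FIRST(S) = {a, d, ε}


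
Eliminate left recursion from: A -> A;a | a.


Left-recursive alternatives: A;a; non-recursive: a
Introduce A': A -> aA', A' -> ;aA' | ε


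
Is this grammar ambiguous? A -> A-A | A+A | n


'n-n+n' has two parse trees (no precedence encoded between - and +)
Ambiguous


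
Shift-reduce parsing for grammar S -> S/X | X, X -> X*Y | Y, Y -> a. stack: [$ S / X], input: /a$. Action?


handle 'S/X' on top; lookahead ∈ FOLLOW(S) = {/, $}
Action: reduce (S -> S/X)


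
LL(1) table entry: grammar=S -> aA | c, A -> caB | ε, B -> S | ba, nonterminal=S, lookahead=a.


For [S, a]: 'a' ∈ FIRST(aA)
Entry: S -> aA


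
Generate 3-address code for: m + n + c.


Break into single-operator statements:
t1 = m + n
t2 = t1 + c


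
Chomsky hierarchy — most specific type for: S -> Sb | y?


Left-linear: every RHS is a terminal or one nonterminal followed by a terminal
Classification: Type 3 (Regular)


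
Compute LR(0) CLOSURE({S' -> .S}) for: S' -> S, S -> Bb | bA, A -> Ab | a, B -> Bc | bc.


Start: S' -> .S
For each item with dot before a nonterminal B, add B -> .γ for every B-production
Closure: [S' -> .S, S -> .Bb, S -> .bA, B -> .Bc, B -> .bc]


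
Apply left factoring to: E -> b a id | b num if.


Common prefix: 'b'
Factored: E -> b E', E' -> a id | num if


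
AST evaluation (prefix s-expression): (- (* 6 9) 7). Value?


Evaluate inner: (* 6 9) = 54
Evaluate root: (- 54 7) = 47
Result: 47


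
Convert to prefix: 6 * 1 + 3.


left-to-right (same/higher precedence on left): tree is (+ (* 6 1) 3)
Prefix: + * 6 1 3


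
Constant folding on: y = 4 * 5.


4 * 5 = 20 at compile time
Optimized: y = 20


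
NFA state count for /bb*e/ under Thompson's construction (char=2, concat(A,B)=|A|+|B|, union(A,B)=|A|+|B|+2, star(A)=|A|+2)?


Syntax tree has 3 char leaf(s), 0 union(s), 1 star(s)
chars contribute 3×2 = 6; each union adds +2; each star adds +2
Total: 6 + 0 + 2 = 8 states


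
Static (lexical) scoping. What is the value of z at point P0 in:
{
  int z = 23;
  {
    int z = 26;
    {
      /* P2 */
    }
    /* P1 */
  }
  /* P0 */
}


z declared in the same block as P0
z = 23


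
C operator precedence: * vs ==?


'*' is multiplicative (level 10); '==' is equality (level 6)
Higher level binds tighter
'*' has higher precedence than '=='


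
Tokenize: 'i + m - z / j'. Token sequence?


Scan left to right, longest-match per lexeme
Tokens: ID(i), OP(+), ID(m), OP(-), ID(z), OP(/), ID(j)


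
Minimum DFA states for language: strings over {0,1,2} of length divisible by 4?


Track length mod 4: states 0..3, accept at 0
Minimal DFA: 4 states


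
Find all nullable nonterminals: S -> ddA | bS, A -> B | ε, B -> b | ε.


A nonterminal is nullable iff some alternative derives ε (directly, or every symbol in it is nullable)
Nullable: {A, B}


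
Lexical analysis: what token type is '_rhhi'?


Pattern: letter/underscore followed by alphanumerics, not a keyword
Type: IDENTIFIER


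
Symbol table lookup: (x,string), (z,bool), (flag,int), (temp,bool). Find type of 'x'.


Lookup 'x' → type string


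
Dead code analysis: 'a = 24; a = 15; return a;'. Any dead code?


first assignment to a is overwritten before any read
Dead: 'a = 24'


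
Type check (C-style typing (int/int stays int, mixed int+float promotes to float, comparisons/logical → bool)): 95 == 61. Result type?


Operand types: int == int
Rule: comparison yields bool
Result type: bool


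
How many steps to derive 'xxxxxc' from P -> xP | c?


Derivation: P => xP => xxP => xxxP => xxxxP => xxxxxP => xxxxxc
Steps: 6


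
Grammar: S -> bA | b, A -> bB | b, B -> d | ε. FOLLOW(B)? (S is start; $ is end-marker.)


$ ∈ FOLLOW(S). For each A -> αBβ: add FIRST(β)\{ε} to FOLLOW(B); if β nullable, add FOLLOW(A).
FOLLOW(B) = {$}


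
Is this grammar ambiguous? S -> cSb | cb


balanced c^n…b^n: each string has a unique parse
Unambiguous


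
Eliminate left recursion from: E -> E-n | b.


Left-recursive alternatives: E-n; non-recursive: b
Introduce E': E -> bE', E' -> -nE' | ε


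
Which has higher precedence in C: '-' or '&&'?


'-' is additive (level 9); '&&' is logical AND (level 2)
Higher level binds tighter
'-' has higher precedence than '&&'


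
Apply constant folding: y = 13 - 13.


13 - 13 = 0 at compile time
Optimized: y = 0


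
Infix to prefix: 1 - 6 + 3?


left-to-right (same/higher precedence on left): tree is (+ (- 1 6) 3)
Prefix: + - 1 6 3


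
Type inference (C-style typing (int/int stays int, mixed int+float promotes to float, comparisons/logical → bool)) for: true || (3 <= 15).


Operand types: bool || bool
Rule: logical operators take bool operands and yield bool
Result type: bool


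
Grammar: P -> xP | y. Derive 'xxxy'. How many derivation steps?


Derivation: P => xP => xxP => xxxP => xxxy
Steps: 4


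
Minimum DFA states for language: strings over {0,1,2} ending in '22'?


Track the longest suffix of input matching a prefix of '22': 3 classes (prefixes of length 0..2)
Minimal DFA: 3 states


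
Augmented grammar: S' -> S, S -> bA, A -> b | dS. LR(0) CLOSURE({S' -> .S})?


Start: S' -> .S
For each item with dot before a nonterminal B, add B -> .γ for every B-production
Closure: [S' -> .S, S -> .bA]


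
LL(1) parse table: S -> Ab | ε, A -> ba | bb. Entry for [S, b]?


For [S, b]: 'b' ∈ FIRST(Ab)
Entry: S -> Ab


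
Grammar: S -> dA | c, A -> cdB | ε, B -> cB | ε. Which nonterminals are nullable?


A nonterminal is nullable iff some alternative derives ε (directly, or every symbol in it is nullable)
Nullable: {A, B}


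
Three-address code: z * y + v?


Break into single-operator statements:
t1 = z * y
t2 = t1 + v


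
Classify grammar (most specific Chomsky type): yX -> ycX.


LHS has context (more than one symbol) and |LHS| ≤ |RHS|
Classification: Type 1 (Context-Sensitive)


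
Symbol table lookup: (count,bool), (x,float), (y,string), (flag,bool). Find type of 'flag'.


Lookup 'flag' → type bool


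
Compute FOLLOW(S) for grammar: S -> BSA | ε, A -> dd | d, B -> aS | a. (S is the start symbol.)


$ ∈ FOLLOW(S). For each A -> αBβ: add FIRST(β)\{ε} to FOLLOW(B); if β nullable, add FOLLOW(A).
FOLLOW(S) = {$, a, d}


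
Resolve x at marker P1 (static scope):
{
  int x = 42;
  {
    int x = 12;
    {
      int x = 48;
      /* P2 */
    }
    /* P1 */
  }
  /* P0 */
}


x declared in the same block as P1
x = 12


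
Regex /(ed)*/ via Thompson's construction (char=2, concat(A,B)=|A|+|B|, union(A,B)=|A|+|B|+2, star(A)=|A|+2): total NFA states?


Syntax tree has 2 char leaf(s), 0 union(s), 1 star(s)
chars contribute 2×2 = 4; each union adds +2; each star adds +2
Total: 4 + 0 + 2 = 6 states


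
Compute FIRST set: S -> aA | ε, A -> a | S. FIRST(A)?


Per alternative of A: FIRST(a) = {a}; FIRST(S) = {a, ε}
FIRST(A) = {a, ε}


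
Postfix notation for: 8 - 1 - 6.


Left to right (same or higher precedence on left)
Postfix: 8 1 - 6 -


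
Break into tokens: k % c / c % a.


Scan left to right, longest-match per lexeme
Tokens: ID(k), OP(%), ID(c), OP(/), ID(c), OP(%), ID(a)


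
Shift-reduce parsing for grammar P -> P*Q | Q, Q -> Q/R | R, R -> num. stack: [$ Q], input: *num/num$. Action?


lookahead ∉ {/} so Q won't extend; reduce P -> Q
Action: reduce (P -> Q)


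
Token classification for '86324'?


Pattern: digits only
Type: INTEGER_LITERAL


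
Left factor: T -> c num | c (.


Common prefix: 'c'
Factored: T -> c T', T' -> num | (


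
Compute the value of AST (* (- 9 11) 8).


Evaluate inner: (- 9 11) = -2
Evaluate root: (* -2 8) = -16
Result: -16


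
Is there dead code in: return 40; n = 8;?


statement follows a return and is unreachable
Dead: 'n = 8'


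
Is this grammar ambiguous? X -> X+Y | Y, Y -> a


precedence layered via separate nonterminal Y: deterministic
Unambiguous


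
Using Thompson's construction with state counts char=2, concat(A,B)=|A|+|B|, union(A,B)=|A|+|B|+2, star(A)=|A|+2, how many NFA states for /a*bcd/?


Syntax tree has 4 char leaf(s), 0 union(s), 1 star(s)
chars contribute 4×2 = 8; each union adds +2; each star adds +2
Total: 8 + 0 + 2 = 10 states


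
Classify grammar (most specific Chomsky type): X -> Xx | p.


Left-linear: every RHS is a terminal or one nonterminal followed by a terminal
Classification: Type 3 (Regular)


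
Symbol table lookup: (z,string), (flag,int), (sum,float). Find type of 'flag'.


Lookup 'flag' → type int


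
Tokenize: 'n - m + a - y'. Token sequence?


Scan left to right, longest-match per lexeme
Tokens: ID(n), OP(-), ID(m), OP(+), ID(a), OP(-), ID(y)


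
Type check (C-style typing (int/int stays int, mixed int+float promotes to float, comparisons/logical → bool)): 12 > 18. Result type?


Operand types: int > int
Rule: comparison yields bool
Result type: bool


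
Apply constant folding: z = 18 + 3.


18 + 3 = 21 at compile time
Optimized: z = 21


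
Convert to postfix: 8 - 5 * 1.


* has higher precedence, evaluate 5*1 first
Postfix: 8 5 1 * -


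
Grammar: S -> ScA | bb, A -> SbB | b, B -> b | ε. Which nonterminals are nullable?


A nonterminal is nullable iff some alternative derives ε (directly, or every symbol in it is nullable)
Nullable: {B}


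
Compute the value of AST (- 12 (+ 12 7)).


Evaluate inner: (+ 12 7) = 19
Evaluate root: (- 12 19) = -7
Result: -7


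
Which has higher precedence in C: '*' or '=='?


'*' is multiplicative (level 10); '==' is equality (level 6)
Higher level binds tighter
'*' has higher precedence than '=='


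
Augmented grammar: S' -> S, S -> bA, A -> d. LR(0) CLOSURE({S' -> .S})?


Start: S' -> .S
For each item with dot before a nonterminal B, add B -> .γ for every B-production
Closure: [S' -> .S, S -> .bA]


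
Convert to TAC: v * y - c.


Break into single-operator statements:
t1 = v * y
t2 = t1 - c


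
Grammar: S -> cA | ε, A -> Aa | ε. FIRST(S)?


Per alternative of S: FIRST(cA) = {c}; FIRST(ε) = {ε}
FIRST(S) = {c, ε}


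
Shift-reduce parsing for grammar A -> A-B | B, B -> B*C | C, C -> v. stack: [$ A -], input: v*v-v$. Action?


no handle ('A-' is not any RHS); shift 'v'
Action: shift


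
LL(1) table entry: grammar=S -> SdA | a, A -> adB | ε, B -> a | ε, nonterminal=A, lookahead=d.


For [A, d]: ε is nullable and 'd' ∈ FOLLOW(A)
Entry: A -> ε


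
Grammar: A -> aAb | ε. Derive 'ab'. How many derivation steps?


Derivation: A => aAb => ab
Steps: 2


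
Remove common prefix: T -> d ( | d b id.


Common prefix: 'd'
Factored: T -> d T', T' -> ( | b id


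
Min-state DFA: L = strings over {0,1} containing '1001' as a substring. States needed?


KMP-style automaton: 4 progress states + 1 absorbing accept = 5
Minimal DFA: 5 states


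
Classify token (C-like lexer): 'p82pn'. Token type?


Pattern: letter/underscore followed by alphanumerics, not a keyword
Type: IDENTIFIER


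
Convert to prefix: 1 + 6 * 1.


'*' binds tighter: tree is (+ 1 (* 6 1))
Prefix: + 1 * 6 1


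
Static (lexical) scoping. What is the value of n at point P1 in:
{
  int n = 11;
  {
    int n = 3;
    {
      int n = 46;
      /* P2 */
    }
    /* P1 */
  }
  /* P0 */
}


n declared in the same block as P1
n = 3


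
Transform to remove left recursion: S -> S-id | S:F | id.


Left-recursive alternatives: S-id, S:F; non-recursive: id
Introduce S': S -> idS', S' -> -idS' | :FS' | ε


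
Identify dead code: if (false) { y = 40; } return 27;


condition is constant false, so the whole block is unreachable
Dead: 'if (false) { y = 40; }'


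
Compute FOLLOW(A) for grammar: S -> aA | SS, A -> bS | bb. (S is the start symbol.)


$ ∈ FOLLOW(S). For each A -> αBβ: add FIRST(β)\{ε} to FOLLOW(B); if β nullable, add FOLLOW(A).
FOLLOW(A) = {$, a}


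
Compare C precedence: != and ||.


'!=' is equality (level 6); '||' is logical OR (level 1)
Higher level binds tighter
'!=' has higher precedence than '||'


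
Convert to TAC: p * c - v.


Break into single-operator statements:
t1 = p * c
t2 = t1 - v


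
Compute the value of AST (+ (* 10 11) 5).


Evaluate inner: (* 10 11) = 110
Evaluate root: (+ 110 5) = 115
Result: 115


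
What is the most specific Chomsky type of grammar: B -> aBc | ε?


Single nonterminal LHS, but a^n c^n is not regular
Classification: Type 2 (Context-Free)


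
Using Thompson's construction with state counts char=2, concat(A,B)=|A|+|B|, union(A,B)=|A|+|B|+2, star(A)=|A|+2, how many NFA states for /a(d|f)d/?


Syntax tree has 4 char leaf(s), 1 union(s), 0 star(s)
chars contribute 4×2 = 8; each union adds +2; each star adds +2
Total: 8 + 2 + 0 = 10 states


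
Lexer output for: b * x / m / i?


Scan left to right, longest-match per lexeme
Tokens: ID(b), OP(*), ID(x), OP(/), ID(m), OP(/), ID(i)


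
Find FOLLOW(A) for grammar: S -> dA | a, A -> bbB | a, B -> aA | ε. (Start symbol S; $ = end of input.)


$ ∈ FOLLOW(S). For each A -> αBβ: add FIRST(β)\{ε} to FOLLOW(B); if β nullable, add FOLLOW(A).
FOLLOW(A) = {$}


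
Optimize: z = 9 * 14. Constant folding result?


9 * 14 = 126 at compile time
Optimized: z = 126


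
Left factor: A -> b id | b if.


Common prefix: 'b'
Factored: A -> b A', A' -> id | if


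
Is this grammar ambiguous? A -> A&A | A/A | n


'n&n/n' has two parse trees (no precedence encoded between & and /)
Ambiguous


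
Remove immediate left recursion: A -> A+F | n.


Left-recursive alternatives: A+F; non-recursive: n
Introduce A': A -> nA', A' -> +FA' | ε


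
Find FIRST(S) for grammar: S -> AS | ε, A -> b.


Per alternative of S: FIRST(AS) = {b}; FIRST(ε) = {ε}
FIRST(S) = {b, ε}


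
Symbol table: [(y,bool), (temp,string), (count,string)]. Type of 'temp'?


Lookup 'temp' → type string


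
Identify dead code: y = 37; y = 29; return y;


first assignment to y is overwritten before any read
Dead: 'y = 37'


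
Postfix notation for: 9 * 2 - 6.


Left to right (same or higher precedence on left)
Postfix: 9 2 * 6 -


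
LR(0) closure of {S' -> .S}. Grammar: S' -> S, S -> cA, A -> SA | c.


Start: S' -> .S
For each item with dot before a nonterminal B, add B -> .γ for every B-production
Closure: [S' -> .S, S -> .cA]


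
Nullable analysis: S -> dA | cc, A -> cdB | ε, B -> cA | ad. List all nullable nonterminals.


A nonterminal is nullable iff some alternative derives ε (directly, or every symbol in it is nullable)
Nullable: {A}


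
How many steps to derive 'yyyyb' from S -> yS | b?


Derivation: S => yS => yyS => yyyS => yyyyS => yyyyb
Steps: 5


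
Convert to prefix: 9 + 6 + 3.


left-to-right (same/higher precedence on left): tree is (+ (+ 9 6) 3)
Prefix: + + 9 6 3


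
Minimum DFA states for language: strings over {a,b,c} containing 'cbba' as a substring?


KMP-style automaton: 4 progress states + 1 absorbing accept = 5
Minimal DFA: 5 states


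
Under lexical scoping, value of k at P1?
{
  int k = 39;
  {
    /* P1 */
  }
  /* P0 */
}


P1's block does not declare k; resolves to the enclosing declaration at depth 0
k = 39


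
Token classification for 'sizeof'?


Pattern: reserved word
Type: KEYWORD


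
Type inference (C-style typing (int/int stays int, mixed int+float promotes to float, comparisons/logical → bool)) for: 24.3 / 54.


Operand types: float / int
Rule: mixed int/float promotes to float; int/int stays int
Result type: float


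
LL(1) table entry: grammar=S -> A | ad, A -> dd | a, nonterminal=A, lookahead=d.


For [A, d]: 'd' ∈ FIRST(dd)
Entry: A -> dd


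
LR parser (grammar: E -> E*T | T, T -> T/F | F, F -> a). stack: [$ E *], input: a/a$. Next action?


no handle ('E*' is not any RHS); shift 'a'
Action: shift


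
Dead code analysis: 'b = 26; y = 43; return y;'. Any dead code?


b is assigned but never read
Dead: 'b = 26'


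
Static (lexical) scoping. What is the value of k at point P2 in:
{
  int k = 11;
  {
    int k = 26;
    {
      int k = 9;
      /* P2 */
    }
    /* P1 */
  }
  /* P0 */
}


k declared in the same block as P2
k = 9


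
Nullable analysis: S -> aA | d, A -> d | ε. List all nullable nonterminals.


A nonterminal is nullable iff some alternative derives ε (directly, or every symbol in it is nullable)
Nullable: {A}


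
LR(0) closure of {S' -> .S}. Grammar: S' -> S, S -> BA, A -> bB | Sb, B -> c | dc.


Start: S' -> .S
For each item with dot before a nonterminal B, add B -> .γ for every B-production
Closure: [S' -> .S, S -> .BA, B -> .c, B -> .dc]


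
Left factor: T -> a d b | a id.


Common prefix: 'a'
Factored: T -> a T', T' -> d b | id


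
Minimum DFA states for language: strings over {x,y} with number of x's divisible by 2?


Track (count of x) mod 2: states 0..1, accept at 0
Minimal DFA: 2 states


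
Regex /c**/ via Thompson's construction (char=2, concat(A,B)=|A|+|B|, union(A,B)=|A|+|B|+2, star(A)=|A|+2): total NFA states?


Syntax tree has 1 char leaf(s), 0 union(s), 2 star(s)
chars contribute 1×2 = 2; each union adds +2; each star adds +2
Total: 2 + 0 + 4 = 6 states


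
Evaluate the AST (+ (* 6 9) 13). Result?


Evaluate inner: (* 6 9) = 54
Evaluate root: (+ 54 13) = 67
Result: 67


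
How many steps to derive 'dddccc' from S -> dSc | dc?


Derivation: S => dSc => ddScc => dddccc
Steps: 3


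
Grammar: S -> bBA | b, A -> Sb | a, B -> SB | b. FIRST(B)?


Per alternative of B: FIRST(SB) = {b}; FIRST(b) = {b}
FIRST(B) = {b}


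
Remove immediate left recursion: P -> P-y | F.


Left-recursive alternatives: P-y; non-recursive: F
Introduce P': P -> FP', P' -> -yP' | ε


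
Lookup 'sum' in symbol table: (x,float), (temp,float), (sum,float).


Lookup 'sum' → type float


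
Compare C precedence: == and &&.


'==' is equality (level 6); '&&' is logical AND (level 2)
Higher level binds tighter
'==' has higher precedence than '&&'


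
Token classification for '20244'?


Pattern: digits only
Type: INTEGER_LITERAL


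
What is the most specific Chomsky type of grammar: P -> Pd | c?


Left-linear: every RHS is a terminal or one nonterminal followed by a terminal
Classification: Type 3 (Regular)


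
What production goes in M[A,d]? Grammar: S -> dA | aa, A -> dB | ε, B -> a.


For [A, d]: 'd' ∈ FIRST(dB)
Entry: A -> dB


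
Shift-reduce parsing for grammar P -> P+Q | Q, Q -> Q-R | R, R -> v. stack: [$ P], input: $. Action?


start symbol P on stack, input exhausted
Action: accept


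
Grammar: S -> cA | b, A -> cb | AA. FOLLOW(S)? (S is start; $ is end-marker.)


$ ∈ FOLLOW(S). For each A -> αBβ: add FIRST(β)\{ε} to FOLLOW(B); if β nullable, add FOLLOW(A).
FOLLOW(S) = {$}


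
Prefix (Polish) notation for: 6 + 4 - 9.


left-to-right (same/higher precedence on left): tree is (- (+ 6 4) 9)
Prefix: - + 6 4 9


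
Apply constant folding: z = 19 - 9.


19 - 9 = 10 at compile time
Optimized: z = 10


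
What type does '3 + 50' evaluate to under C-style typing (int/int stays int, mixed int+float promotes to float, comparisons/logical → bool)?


Operand types: int + int
Rule: mixed int/float promotes to float; int/int stays int
Result type: int


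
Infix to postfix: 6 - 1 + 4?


Left to right (same or higher precedence on left)
Postfix: 6 1 - 4 +


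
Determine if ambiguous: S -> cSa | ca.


balanced c^n…a^n: each string has a unique parse
Unambiguous


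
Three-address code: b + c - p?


Break into single-operator statements:
t1 = b + c
t2 = t1 - p


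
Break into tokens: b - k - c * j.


Scan left to right, longest-match per lexeme
Tokens: ID(b), OP(-), ID(k), OP(-), ID(c), OP(*), ID(j)


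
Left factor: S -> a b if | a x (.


Common prefix: 'a'
Factored: S -> a S', S' -> b if | x (


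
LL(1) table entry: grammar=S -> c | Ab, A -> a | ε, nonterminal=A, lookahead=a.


For [A, a]: 'a' ∈ FIRST(a)
Entry: A -> a


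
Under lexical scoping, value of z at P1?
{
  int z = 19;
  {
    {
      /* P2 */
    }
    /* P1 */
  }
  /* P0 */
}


P1's block does not declare z; resolves to the enclosing declaration at depth 0
z = 19


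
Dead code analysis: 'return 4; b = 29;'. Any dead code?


statement follows a return and is unreachable
Dead: 'b = 29'


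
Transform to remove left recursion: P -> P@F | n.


Left-recursive alternatives: P@F; non-recursive: n
Introduce P': P -> nP', P' -> @FP' | ε


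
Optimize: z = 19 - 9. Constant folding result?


19 - 9 = 10 at compile time
Optimized: z = 10


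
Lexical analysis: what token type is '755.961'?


Pattern: digits with a decimal point
Type: FLOAT_LITERAL


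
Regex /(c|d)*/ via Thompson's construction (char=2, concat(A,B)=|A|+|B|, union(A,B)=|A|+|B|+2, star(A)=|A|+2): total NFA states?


Syntax tree has 2 char leaf(s), 1 union(s), 1 star(s)
chars contribute 2×2 = 4; each union adds +2; each star adds +2
Total: 4 + 2 + 2 = 8 states


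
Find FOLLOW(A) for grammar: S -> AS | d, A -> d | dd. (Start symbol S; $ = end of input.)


$ ∈ FOLLOW(S). For each A -> αBβ: add FIRST(β)\{ε} to FOLLOW(B); if β nullable, add FOLLOW(A).
FOLLOW(A) = {d}


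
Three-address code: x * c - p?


Break into single-operator statements:
t1 = x * c
t2 = t1 - p


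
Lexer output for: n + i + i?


Scan left to right, longest-match per lexeme
Tokens: ID(n), OP(+), ID(i), OP(+), ID(i)


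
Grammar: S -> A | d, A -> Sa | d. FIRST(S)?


Per alternative of S: FIRST(A) = {d}; FIRST(d) = {d}
FIRST(S) = {d}


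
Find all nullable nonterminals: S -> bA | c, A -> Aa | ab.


A nonterminal is nullable iff some alternative derives ε (directly, or every symbol in it is nullable)
Nullable: {}


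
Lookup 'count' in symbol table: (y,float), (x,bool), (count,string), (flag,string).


Lookup 'count' → type string


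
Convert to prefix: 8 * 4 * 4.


left-to-right (same/higher precedence on left): tree is (* (* 8 4) 4)
Prefix: * * 8 4 4


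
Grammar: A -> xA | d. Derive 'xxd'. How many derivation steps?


Derivation: A => xA => xxA => xxd
Steps: 3


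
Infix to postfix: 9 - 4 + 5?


Left to right (same or higher precedence on left)
Postfix: 9 4 - 5 +


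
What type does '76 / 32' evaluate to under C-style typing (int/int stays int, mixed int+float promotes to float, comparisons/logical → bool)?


Operand types: int / int
Rule: mixed int/float promotes to float; int/int stays int
Result type: int


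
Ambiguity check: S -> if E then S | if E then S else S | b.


dangling else: 'if E then if E then b else b' parses two ways
Ambiguous


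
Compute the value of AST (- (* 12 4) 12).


Evaluate inner: (* 12 4) = 48
Evaluate root: (- 48 12) = 36
Result: 36


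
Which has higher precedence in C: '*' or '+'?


'*' is multiplicative (level 10); '+' is additive (level 9)
Higher level binds tighter
'*' has higher precedence than '+'


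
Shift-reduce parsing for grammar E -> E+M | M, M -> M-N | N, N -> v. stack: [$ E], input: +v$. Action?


shift '+' to continue E -> E+M
Action: shift


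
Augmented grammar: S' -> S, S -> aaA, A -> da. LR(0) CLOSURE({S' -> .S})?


Start: S' -> .S
For each item with dot before a nonterminal B, add B -> .γ for every B-production
Closure: [S' -> .S, S -> .aaA]


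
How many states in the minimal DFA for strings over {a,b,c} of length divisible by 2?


Track length mod 2: states 0..1, accept at 0
Minimal DFA: 2 states


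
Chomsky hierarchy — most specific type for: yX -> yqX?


LHS has context (more than one symbol) and |LHS| ≤ |RHS|
Classification: Type 1 (Context-Sensitive)


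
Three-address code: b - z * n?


Break into single-operator statements:
t1 = z * n
t2 = b - t1


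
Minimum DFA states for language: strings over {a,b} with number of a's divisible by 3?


Track (count of a) mod 3: states 0..2, accept at 0
Minimal DFA: 3 states


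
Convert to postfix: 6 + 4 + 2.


Left to right (same or higher precedence on left)
Postfix: 6 4 + 2 +


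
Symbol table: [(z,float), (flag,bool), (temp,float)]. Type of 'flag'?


Lookup 'flag' → type bool


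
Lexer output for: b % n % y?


Scan left to right, longest-match per lexeme
Tokens: ID(b), OP(%), ID(n), OP(%), ID(y)


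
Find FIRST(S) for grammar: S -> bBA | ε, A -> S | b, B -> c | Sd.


Per alternative of S: FIRST(bBA) = {b}; FIRST(ε) = {ε}
FIRST(S) = {b, ε}


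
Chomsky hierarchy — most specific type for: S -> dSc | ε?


Single nonterminal LHS, but d^n c^n is not regular
Classification: Type 2 (Context-Free)


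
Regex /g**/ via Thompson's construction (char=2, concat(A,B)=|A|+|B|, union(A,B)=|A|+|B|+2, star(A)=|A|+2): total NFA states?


Syntax tree has 1 char leaf(s), 0 union(s), 2 star(s)
chars contribute 1×2 = 2; each union adds +2; each star adds +2
Total: 2 + 0 + 4 = 6 states


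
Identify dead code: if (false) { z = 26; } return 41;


condition is constant false, so the whole block is unreachable
Dead: 'if (false) { z = 26; }'


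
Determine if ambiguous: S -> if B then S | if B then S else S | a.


dangling else: 'if B then if B then a else a' parses two ways
Ambiguous


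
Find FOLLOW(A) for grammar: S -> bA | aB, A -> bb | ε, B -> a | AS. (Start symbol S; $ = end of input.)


$ ∈ FOLLOW(S). For each A -> αBβ: add FIRST(β)\{ε} to FOLLOW(B); if β nullable, add FOLLOW(A).
FOLLOW(A) = {$, a, b}


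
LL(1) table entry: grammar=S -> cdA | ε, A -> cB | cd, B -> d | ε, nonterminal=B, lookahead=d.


For [B, d]: 'd' ∈ FIRST(d)
Entry: B -> d


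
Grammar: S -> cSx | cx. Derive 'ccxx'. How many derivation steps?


Derivation: S => cSx => ccxx
Steps: 2


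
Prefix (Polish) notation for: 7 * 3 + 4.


left-to-right (same/higher precedence on left): tree is (+ (* 7 3) 4)
Prefix: + * 7 3 4


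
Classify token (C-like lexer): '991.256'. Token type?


Pattern: digits with a decimal point
Type: FLOAT_LITERAL


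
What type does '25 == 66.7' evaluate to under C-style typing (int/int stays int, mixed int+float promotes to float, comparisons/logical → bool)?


Operand types: int == float
Rule: comparison yields bool
Result type: bool


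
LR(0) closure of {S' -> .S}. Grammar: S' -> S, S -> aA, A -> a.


Start: S' -> .S
For each item with dot before a nonterminal B, add B -> .γ for every B-production
Closure: [S' -> .S, S -> .aA]


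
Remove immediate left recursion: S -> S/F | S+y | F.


Left-recursive alternatives: S/F, S+y; non-recursive: F
Introduce S': S -> FS', S' -> /FS' | +yS' | ε


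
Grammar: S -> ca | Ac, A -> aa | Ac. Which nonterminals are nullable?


A nonterminal is nullable iff some alternative derives ε (directly, or every symbol in it is nullable)
Nullable: {}


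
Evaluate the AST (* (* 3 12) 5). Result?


Evaluate inner: (* 3 12) = 36
Evaluate root: (* 36 5) = 180
Result: 180


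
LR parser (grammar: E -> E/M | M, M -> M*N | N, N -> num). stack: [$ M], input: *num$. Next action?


shift '*' to continue M -> M*N
Action: shift


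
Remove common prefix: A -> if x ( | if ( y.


Common prefix: 'if'
Factored: A -> if A', A' -> x ( | ( y


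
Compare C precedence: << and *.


'*' is multiplicative (level 10); '<<' is shift (level 8)
Higher level binds tighter
'*' has higher precedence than '<<'


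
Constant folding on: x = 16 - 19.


16 - 19 = -3 at compile time
Optimized: x = -3


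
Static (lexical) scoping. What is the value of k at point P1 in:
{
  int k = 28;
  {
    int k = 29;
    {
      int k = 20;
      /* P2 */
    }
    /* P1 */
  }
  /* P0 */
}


k declared in the same block as P1
k = 29


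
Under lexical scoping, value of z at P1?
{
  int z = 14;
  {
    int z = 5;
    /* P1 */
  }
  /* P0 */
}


z declared in the same block as P1
z = 5


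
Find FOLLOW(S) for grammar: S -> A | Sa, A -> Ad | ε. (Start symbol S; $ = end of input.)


$ ∈ FOLLOW(S). For each A -> αBβ: add FIRST(β)\{ε} to FOLLOW(B); if β nullable, add FOLLOW(A).
FOLLOW(S) = {$, a}


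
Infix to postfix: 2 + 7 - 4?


Left to right (same or higher precedence on left)
Postfix: 2 7 + 4 -


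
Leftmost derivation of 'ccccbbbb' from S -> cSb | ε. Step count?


Derivation: S => cSb => ccSbb => cccSbbb => ccccSbbbb => ccccbbbb
Steps: 5


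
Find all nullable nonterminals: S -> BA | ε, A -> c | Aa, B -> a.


A nonterminal is nullable iff some alternative derives ε (directly, or every symbol in it is nullable)
Nullable: {S}


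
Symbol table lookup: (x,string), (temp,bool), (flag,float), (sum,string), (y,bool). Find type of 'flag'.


Lookup 'flag' → type float


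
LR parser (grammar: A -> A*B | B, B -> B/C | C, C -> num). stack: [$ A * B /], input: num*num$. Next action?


no handle; shift 'num'
Action: shift


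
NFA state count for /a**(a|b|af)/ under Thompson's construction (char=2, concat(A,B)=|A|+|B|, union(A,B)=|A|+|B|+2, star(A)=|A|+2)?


Syntax tree has 5 char leaf(s), 2 union(s), 2 star(s)
chars contribute 5×2 = 10; each union adds +2; each star adds +2
Total: 10 + 4 + 4 = 18 states


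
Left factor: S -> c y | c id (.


Common prefix: 'c'
Factored: S -> c S', S' -> y | id (


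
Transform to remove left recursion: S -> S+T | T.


Left-recursive alternatives: S+T; non-recursive: T
Introduce S': S -> TS', S' -> +TS' | ε


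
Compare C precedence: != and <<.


'<<' is shift (level 8); '!=' is equality (level 6)
Higher level binds tighter
'<<' has higher precedence than '!='


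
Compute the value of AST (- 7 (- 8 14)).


Evaluate inner: (- 8 14) = -6
Evaluate root: (- 7 -6) = 13
Result: 13


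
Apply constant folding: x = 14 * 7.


14 * 7 = 98 at compile time
Optimized: x = 98


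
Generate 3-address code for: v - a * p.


Break into single-operator statements:
t1 = a * p
t2 = v - t1


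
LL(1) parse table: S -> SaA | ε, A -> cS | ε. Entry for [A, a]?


For [A, a]: ε is nullable and 'a' ∈ FOLLOW(A)
Entry: A -> ε


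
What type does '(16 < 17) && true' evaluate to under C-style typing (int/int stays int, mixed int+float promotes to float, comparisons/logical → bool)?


Operand types: bool && bool
Rule: logical operators take bool operands and yield bool
Result type: bool


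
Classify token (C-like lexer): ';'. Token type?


Pattern: delimiter/punctuation
Type: PUNCTUATION


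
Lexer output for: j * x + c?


Scan left to right, longest-match per lexeme
Tokens: ID(j), OP(*), ID(x), OP(+), ID(c)


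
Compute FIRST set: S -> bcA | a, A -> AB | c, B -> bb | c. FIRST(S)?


Per alternative of S: FIRST(bcA) = {b}; FIRST(a) = {a}
FIRST(S) = {a, b}


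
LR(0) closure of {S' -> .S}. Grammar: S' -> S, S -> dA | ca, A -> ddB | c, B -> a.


Start: S' -> .S
For each item with dot before a nonterminal B, add B -> .γ for every B-production
Closure: [S' -> .S, S -> .dA, S -> .ca]


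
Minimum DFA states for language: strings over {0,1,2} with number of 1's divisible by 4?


Track (count of 1) mod 4: states 0..3, accept at 0
Minimal DFA: 4 states


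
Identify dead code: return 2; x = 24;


statement follows a return and is unreachable
Dead: 'x = 24'


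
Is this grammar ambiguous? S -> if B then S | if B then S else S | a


dangling else: 'if B then if B then a else a' parses two ways
Ambiguous


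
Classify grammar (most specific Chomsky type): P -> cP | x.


Right-linear: every RHS is a terminal or a terminal followed by one nonterminal
Classification: Type 3 (Regular)


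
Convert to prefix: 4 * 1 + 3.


left-to-right (same/higher precedence on left): tree is (+ (* 4 1) 3)
Prefix: + * 4 1 3


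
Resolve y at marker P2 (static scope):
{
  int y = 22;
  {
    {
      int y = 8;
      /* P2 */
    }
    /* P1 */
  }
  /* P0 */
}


y declared in the same block as P2
y = 8


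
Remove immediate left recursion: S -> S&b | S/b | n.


Left-recursive alternatives: S&b, S/b; non-recursive: n
Introduce S': S -> nS', S' -> &bS' | /bS' | ε


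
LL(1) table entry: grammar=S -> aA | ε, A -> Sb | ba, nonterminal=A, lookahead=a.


For [A, a]: 'a' ∈ FIRST(Sb)
Entry: A -> Sb


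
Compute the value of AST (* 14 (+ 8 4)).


Evaluate inner: (+ 8 4) = 12
Evaluate root: (* 14 12) = 168
Result: 168


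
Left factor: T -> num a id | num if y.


Common prefix: 'num'
Factored: T -> num T', T' -> a id | if y


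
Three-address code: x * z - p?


Break into single-operator statements:
t1 = x * z
t2 = t1 - p


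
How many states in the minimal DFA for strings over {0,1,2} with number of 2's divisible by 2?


Track (count of 2) mod 2: states 0..1, accept at 0
Minimal DFA: 2 states


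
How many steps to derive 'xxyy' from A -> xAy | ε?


Derivation: A => xAy => xxAyy => xxyy
Steps: 3


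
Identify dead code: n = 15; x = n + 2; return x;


n is read by x's definition; x is returned
No dead code


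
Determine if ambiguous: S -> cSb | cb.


balanced c^n…b^n: each string has a unique parse
Unambiguous


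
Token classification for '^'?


Pattern: operator symbol
Type: OPERATOR


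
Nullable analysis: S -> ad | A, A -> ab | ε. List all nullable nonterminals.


A nonterminal is nullable iff some alternative derives ε (directly, or every symbol in it is nullable)
Nullable: {A, S}


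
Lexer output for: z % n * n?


Scan left to right, longest-match per lexeme
Tokens: ID(z), OP(%), ID(n), OP(*), ID(n)


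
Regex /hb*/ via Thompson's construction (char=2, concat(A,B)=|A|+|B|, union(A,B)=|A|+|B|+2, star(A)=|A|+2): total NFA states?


Syntax tree has 2 char leaf(s), 0 union(s), 1 star(s)
chars contribute 2×2 = 4; each union adds +2; each star adds +2
Total: 4 + 0 + 2 = 6 states
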